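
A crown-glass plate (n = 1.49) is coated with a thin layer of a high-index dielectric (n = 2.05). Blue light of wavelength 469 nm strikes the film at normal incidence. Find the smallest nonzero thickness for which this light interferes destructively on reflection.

114 nm

Ray reflecting at the top interface goes from n = 1.0 toward n = 2.05: a half-wave phase shift.
Ray reflecting at the bottom interface goes from n = 2.05 toward n = 1.49: no phase shift.
The two reflections differ by half a wavelength.
So the condition for destructive reflection is 2 n t = m λ.
The smallest nonzero thickness corresponds to m = 1: t = m λ / (2 n) = 1.00 × 469 / (2 × 2.05) = 114 nm.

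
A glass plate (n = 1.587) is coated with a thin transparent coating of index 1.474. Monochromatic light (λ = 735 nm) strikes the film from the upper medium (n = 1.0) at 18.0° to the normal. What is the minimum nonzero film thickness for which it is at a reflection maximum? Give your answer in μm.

At the upper boundary (n = 1.0 to n = 1.474) the reflected ray undergoes a half-wave phase shift.
Ray reflecting at the bottom interface goes from n = 1.474 toward n = 1.587: a half-wave phase shift.
Zero or two π shifts → no net half-wave offset.
For bright reflection here: 2 n t cos θ_r = m λ.
Snell's law: 1.0 sin 18.0° = 1.474 sin θ_r → sin θ_r = 0.210, cos θ_r = 0.978.
Minimum nonzero at m = 1: t = λ / (2 n cos θ_r) = 735 / (2 × 1.474 × 0.978) = 255 nm.

0.255 μm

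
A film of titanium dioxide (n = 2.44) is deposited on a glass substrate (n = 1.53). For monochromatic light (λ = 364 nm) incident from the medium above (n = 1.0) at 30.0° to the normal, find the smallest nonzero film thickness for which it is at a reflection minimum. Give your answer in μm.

0.0762 μm

Ray reflecting at the top interface goes from n = 1.0 toward n = 2.44: a half-wave phase shift.
At the lower boundary (n = 2.44 to n = 1.53) the reflected ray undergoes no phase shift.
Exactly one π shift → a net half-wave offset.
For minimum reflection here: 2 n t cos θ_r = m λ.
Snell's law: 1.0 sin 30.0° = 2.44 sin θ_r → sin θ_r = 0.205, cos θ_r = 0.979.
Minimum nonzero at m = 1: t = λ / (2 n cos θ_r) = 364 / (2 × 2.44 × 0.979) = 76.2 nm.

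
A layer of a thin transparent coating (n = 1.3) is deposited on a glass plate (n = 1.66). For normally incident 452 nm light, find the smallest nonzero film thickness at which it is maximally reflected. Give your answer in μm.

Ray reflecting at the top interface goes from n = 1.0 toward n = 1.3: a half-wave phase shift.
Bottom surface (1.3 → 1.66): reflection off a higher-index medium gives a half-wave phase shift.
Zero or two π shifts → no net half-wave offset.
So the condition for constructive reflection is 2 n t = m λ.
Minimum nonzero at m = 1: t = λ / (2 n) = 452 / (2 × 1.3) = 174 nm.

0.174 μm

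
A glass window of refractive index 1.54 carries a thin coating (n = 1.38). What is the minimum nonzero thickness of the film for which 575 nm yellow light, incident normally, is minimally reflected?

104 nm

At the upper boundary (n = 1.0 to n = 1.38) the reflected ray undergoes a half-wave phase shift.
Ray reflecting at the bottom interface goes from n = 1.38 toward n = 1.54: a half-wave phase shift.
The two reflections carry the same phase change, so no net offset.
With no net inversion, destructive interference in reflection requires 2 n t = (m + ½) λ.
Minimum at m = 0: t = λ / (4 n) = 575 / (4 × 1.38) = 104 nm.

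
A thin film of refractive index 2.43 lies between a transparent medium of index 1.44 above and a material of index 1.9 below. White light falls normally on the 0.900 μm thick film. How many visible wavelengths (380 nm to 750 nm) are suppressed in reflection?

Top surface (1.44 → 2.43): reflection off a higher-index medium gives a half-wave phase shift.
Bottom surface (2.43 → 1.9): reflection off a lower-index medium gives no phase shift.
The two reflections differ by half a wavelength.
So the condition for destructive reflection is 2 n t = m λ.
λ = 2 n t / m = 4374 / m nm.
m=5: 875 nm (IR); m=6: 729 nm (visible); m=7: 625 nm (visible); m=8: 547 nm (visible); m=9: 486 nm (visible); m=10: 437 nm (visible); m=11: 398 nm (visible); m=12: 365 nm (UV).

6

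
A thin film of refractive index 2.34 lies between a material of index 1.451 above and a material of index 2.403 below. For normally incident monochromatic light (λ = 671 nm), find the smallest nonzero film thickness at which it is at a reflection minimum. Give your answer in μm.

0.0717 μm

Ray reflecting at the top interface goes from n = 1.451 toward n = 2.34: a half-wave phase shift.
Bottom surface (2.34 → 2.403): reflection off a higher-index medium gives a half-wave phase shift.
Zero or two π shifts → no net half-wave offset.
So the condition for destructive reflection is 2 n t = (m + ½) λ.
Minimum at m = 0: t = λ / (4 n) = 671 / (4 × 2.34) = 71.7 nm.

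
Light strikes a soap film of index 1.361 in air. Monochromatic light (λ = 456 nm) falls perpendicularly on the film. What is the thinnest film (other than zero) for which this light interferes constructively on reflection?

At the upper boundary (n = 1.0 to n = 1.361) the reflected ray undergoes a half-wave phase shift.
Bottom surface (1.361 → 1.0): reflection off a lower-index medium gives no phase shift.
The two reflections differ by half a wavelength.
So the condition for constructive reflection is 2 n t = (m + ½) λ.
Minimum at m = 0: t = λ / (4 n) = 456 / (4 × 1.361) = 83.8 nm.

83.8 nm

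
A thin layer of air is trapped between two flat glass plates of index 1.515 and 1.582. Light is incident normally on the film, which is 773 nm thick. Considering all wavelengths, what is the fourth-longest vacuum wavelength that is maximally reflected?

Ray reflecting at the top interface goes from n = 1.515 toward n = 1.0: no phase shift.
Bottom surface (1.0 → 1.582): reflection off a higher-index medium gives a half-wave phase shift.
Net: one phase inversion between the two reflected rays.
With one net inversion, constructive interference in reflection requires 2 n t = (m + ½) λ.
λ = 2 n t / (m + ½). The fourth-longest wavelength is m = 3: λ = 2 × 1.0 × 773 / 3.50 = 442 nm.

442 nm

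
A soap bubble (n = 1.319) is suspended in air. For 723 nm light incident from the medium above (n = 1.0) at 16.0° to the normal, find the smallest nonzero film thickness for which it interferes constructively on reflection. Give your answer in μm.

At the upper boundary (n = 1.0 to n = 1.319) the reflected ray undergoes a half-wave phase shift.
Bottom surface (1.319 → 1.0): reflection off a lower-index medium gives no phase shift.
Exactly one π shift → a net half-wave offset.
With one net inversion, constructive interference in reflection requires 2 n t cos θ_r = (m + ½) λ.
Snell's law: 1.0 sin 16.0° = 1.319 sin θ_r → sin θ_r = 0.209, cos θ_r = 0.978.
Minimum at m = 0: t = λ / (4 n cos θ_r) = 723 / (4 × 1.319 × 0.978) = 140 nm.

0.140 μm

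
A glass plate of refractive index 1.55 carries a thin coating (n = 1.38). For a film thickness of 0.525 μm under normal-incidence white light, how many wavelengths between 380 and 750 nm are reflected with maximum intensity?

2

Ray reflecting at the top interface goes from n = 1.0 toward n = 1.38: a half-wave phase shift.
Ray reflecting at the bottom interface goes from n = 1.38 toward n = 1.55: a half-wave phase shift.
Zero or two π shifts → no net half-wave offset.
For strong reflection here: 2 n t = m λ.
λ = 2 n t / m = 1449 / m nm.
m=1: 1449 nm (IR); m=2: 725 nm (visible); m=3: 483 nm (visible); m=4: 362 nm (UV).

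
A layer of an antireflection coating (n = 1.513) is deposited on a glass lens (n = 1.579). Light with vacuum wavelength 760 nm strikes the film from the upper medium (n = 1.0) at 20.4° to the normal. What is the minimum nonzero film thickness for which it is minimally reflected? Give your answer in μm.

Top surface (1.0 → 1.513): reflection off a higher-index medium gives a half-wave phase shift.
At the lower boundary (n = 1.513 to n = 1.579) the reflected ray undergoes a half-wave phase shift.
The two reflections carry the same phase change, so no net offset.
For dark reflection here: 2 n t cos θ_r = (m + ½) λ.
Snell's law: 1.0 sin 20.4° = 1.513 sin θ_r → sin θ_r = 0.230, cos θ_r = 0.973.
Minimum at m = 0: t = λ / (4 n cos θ_r) = 760 / (4 × 1.513 × 0.973) = 129 nm.

0.129 μm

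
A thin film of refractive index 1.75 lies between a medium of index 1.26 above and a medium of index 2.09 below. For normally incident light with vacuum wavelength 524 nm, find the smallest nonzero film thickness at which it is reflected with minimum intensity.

Ray reflecting at the top interface goes from n = 1.26 toward n = 1.75: a half-wave phase shift.
Ray reflecting at the bottom interface goes from n = 1.75 toward n = 2.09: a half-wave phase shift.
The two reflections carry the same phase change, so no net offset.
With no net inversion, destructive interference in reflection requires 2 n t = (m + ½) λ.
Minimum at m = 0: t = λ / (4 n) = 524 / (4 × 1.75) = 74.9 nm.

74.9 nm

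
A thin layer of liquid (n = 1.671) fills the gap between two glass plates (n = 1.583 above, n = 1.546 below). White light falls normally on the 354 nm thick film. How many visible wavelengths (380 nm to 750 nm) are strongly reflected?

Ray reflecting at the top interface goes from n = 1.583 toward n = 1.671: a half-wave phase shift.
At the lower boundary (n = 1.671 to n = 1.546) the reflected ray undergoes no phase shift.
Exactly one π shift → a net half-wave offset.
With one net inversion, constructive interference in reflection requires 2 n t = (m + ½) λ.
λ = 2 n t / (m + ½) = 1183 / (m + ½) nm.
m=1: 789 nm (IR); m=2: 473 nm (visible); m=3: 338 nm (UV).

1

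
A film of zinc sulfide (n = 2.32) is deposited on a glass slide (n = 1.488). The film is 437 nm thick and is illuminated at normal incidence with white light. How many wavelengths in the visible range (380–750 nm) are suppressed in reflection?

3

Ray reflecting at the top interface goes from n = 1.0 toward n = 2.32: a half-wave phase shift.
Ray reflecting at the bottom interface goes from n = 2.32 toward n = 1.488: no phase shift.
Exactly one π shift → a net half-wave offset.
With one net inversion, destructive interference in reflection requires 2 n t = m λ.
λ = 2 n t / m = 2028 / m nm.
m=2: 1014 nm (IR); m=3: 676 nm (visible); m=4: 507 nm (visible); m=5: 406 nm (visible); m=6: 338 nm (UV).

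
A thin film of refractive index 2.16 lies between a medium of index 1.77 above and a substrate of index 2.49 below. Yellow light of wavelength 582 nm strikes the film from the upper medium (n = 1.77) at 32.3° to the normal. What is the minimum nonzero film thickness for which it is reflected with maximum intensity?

Top surface (1.77 → 2.16): reflection off a higher-index medium gives a half-wave phase shift.
Ray reflecting at the bottom interface goes from n = 2.16 toward n = 2.49: a half-wave phase shift.
The two reflections carry the same phase change, so no net offset.
With no net inversion, constructive interference in reflection requires 2 n t cos θ_r = m λ.
Snell's law: 1.77 sin 32.3° = 2.16 sin θ_r → sin θ_r = 0.438, cos θ_r = 0.899.
Minimum nonzero at m = 1: t = λ / (2 n cos θ_r) = 582 / (2 × 2.16 × 0.899) = 150 nm.

150 nm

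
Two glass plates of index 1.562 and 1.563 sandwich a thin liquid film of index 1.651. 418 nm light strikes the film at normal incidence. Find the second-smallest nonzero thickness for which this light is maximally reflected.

190 nm

At the upper boundary (n = 1.562 to n = 1.651) the reflected ray undergoes a half-wave phase shift.
Ray reflecting at the bottom interface goes from n = 1.651 toward n = 1.563: no phase shift.
Exactly one π shift → a net half-wave offset.
So the condition for constructive reflection is 2 n t = (m + ½) λ.
The second-smallest nonzero thickness corresponds to m = 1: t = (m + ½) λ / (2 n) = 1.50 × 418 / (2 × 1.651) = 190 nm.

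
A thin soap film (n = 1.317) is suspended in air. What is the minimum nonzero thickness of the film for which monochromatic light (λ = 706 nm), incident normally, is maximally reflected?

134 nm

At the upper boundary (n = 1.0 to n = 1.317) the reflected ray undergoes a half-wave phase shift.
At the lower boundary (n = 1.317 to n = 1.0) the reflected ray undergoes no phase shift.
The two reflections differ by half a wavelength.
With one net inversion, constructive interference in reflection requires 2 n t = (m + ½) λ.
Minimum at m = 0: t = λ / (4 n) = 706 / (4 × 1.317) = 134 nm.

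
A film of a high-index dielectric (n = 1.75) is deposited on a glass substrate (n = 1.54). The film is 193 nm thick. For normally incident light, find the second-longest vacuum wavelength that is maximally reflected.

Ray reflecting at the top interface goes from n = 1.0 toward n = 1.75: a half-wave phase shift.
At the lower boundary (n = 1.75 to n = 1.54) the reflected ray undergoes no phase shift.
Exactly one π shift → a net half-wave offset.
With one net inversion, constructive interference in reflection requires 2 n t = (m + ½) λ.
λ = 2 n t / (m + ½). The second-longest wavelength is m = 1: λ = 2 × 1.75 × 193 / 1.50 = 450 nm.

450 nm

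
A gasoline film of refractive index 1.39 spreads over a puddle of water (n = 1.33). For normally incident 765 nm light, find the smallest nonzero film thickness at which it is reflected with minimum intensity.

Ray reflecting at the top interface goes from n = 1.0 toward n = 1.39: a half-wave phase shift.
Bottom surface (1.39 → 1.33): reflection off a lower-index medium gives no phase shift.
Exactly one π shift → a net half-wave offset.
So the condition for destructive reflection is 2 n t = m λ.
Minimum nonzero at m = 1: t = λ / (2 n) = 765 / (2 × 1.39) = 275 nm.

275 nm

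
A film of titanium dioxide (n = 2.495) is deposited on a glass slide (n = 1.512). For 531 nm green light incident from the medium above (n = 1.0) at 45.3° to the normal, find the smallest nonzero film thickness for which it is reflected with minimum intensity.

At the upper boundary (n = 1.0 to n = 2.495) the reflected ray undergoes a half-wave phase shift.
Bottom surface (2.495 → 1.512): reflection off a lower-index medium gives no phase shift.
Exactly one π shift → a net half-wave offset.
So the condition for destructive reflection is 2 n t cos θ_r = m λ.
Snell's law: 1.0 sin 45.3° = 2.495 sin θ_r → sin θ_r = 0.285, cos θ_r = 0.959.
Minimum nonzero at m = 1: t = λ / (2 n cos θ_r) = 531 / (2 × 2.495 × 0.959) = 111 nm.

111 nm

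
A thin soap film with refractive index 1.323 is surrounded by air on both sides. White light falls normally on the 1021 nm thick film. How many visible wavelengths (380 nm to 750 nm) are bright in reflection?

3

Ray reflecting at the top interface goes from n = 1.0 toward n = 1.323: a half-wave phase shift.
At the lower boundary (n = 1.323 to n = 1.0) the reflected ray undergoes no phase shift.
Net: one phase inversion between the two reflected rays.
So the condition for constructive reflection is 2 n t = (m + ½) λ.
λ = 2 n t / (m + ½) = 2702 / (m + ½) nm.
m=3: 772 nm (IR); m=4: 600 nm (visible); m=5: 491 nm (visible); m=6: 416 nm (visible); m=7: 360 nm (UV).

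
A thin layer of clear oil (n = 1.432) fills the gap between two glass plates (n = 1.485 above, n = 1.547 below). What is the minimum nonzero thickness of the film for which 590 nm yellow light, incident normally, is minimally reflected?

206 nm

Ray reflecting at the top interface goes from n = 1.485 toward n = 1.432: no phase shift.
Bottom surface (1.432 → 1.547): reflection off a higher-index medium gives a half-wave phase shift.
Exactly one π shift → a net half-wave offset.
For dark reflection here: 2 n t = m λ.
Minimum nonzero at m = 1: t = λ / (2 n) = 590 / (2 × 1.432) = 206 nm.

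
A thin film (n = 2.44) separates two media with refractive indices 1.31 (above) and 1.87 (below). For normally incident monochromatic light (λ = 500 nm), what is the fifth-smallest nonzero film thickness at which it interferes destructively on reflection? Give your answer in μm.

Ray reflecting at the top interface goes from n = 1.31 toward n = 2.44: a half-wave phase shift.
Ray reflecting at the bottom interface goes from n = 2.44 toward n = 1.87: no phase shift.
Exactly one π shift → a net half-wave offset.
For weak reflection here: 2 n t = m λ.
The fifth-smallest nonzero thickness corresponds to m = 5: t = m λ / (2 n) = 5.00 × 500 / (2 × 2.44) = 512 nm.

0.512 μm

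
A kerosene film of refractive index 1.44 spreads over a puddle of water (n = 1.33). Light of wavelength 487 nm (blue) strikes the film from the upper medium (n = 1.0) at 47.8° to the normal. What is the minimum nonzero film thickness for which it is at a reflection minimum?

Ray reflecting at the top interface goes from n = 1.0 toward n = 1.44: a half-wave phase shift.
Bottom surface (1.44 → 1.33): reflection off a lower-index medium gives no phase shift.
The two reflections differ by half a wavelength.
For weak reflection here: 2 n t cos θ_r = m λ.
Snell's law: 1.0 sin 47.8° = 1.44 sin θ_r → sin θ_r = 0.514, cos θ_r = 0.858.
Minimum nonzero at m = 1: t = λ / (2 n cos θ_r) = 487 / (2 × 1.44 × 0.858) = 197 nm.

197 nm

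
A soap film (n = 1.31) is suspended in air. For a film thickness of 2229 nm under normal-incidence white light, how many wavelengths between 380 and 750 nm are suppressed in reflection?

At the upper boundary (n = 1.0 to n = 1.31) the reflected ray undergoes a half-wave phase shift.
At the lower boundary (n = 1.31 to n = 1.0) the reflected ray undergoes no phase shift.
The two reflections differ by half a wavelength.
With one net inversion, destructive interference in reflection requires 2 n t = m λ.
λ = 2 n t / m = 5840 / m nm.
m=7: 834 nm (IR); m=8: 730 nm (visible); m=9: 649 nm (visible); m=10: 584 nm (visible); m=11: 531 nm (visible); m=12: 487 nm (visible); m=13: 449 nm (visible); m=14: 417 nm (visible); m=15: 389 nm (visible); m=16: 365 nm (UV).

8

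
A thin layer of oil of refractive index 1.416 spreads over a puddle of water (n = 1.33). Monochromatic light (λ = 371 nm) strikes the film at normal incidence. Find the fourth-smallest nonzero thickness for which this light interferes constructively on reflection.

459 nm

At the upper boundary (n = 1.0 to n = 1.416) the reflected ray undergoes a half-wave phase shift.
Bottom surface (1.416 → 1.33): reflection off a lower-index medium gives no phase shift.
The two reflections differ by half a wavelength.
So the condition for constructive reflection is 2 n t = (m + ½) λ.
The fourth-smallest nonzero thickness corresponds to m = 3: t = (m + ½) λ / (2 n) = 3.50 × 371 / (2 × 1.416) = 459 nm.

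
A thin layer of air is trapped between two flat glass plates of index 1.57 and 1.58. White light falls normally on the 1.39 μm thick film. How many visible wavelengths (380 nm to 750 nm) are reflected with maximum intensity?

3

Ray reflecting at the top interface goes from n = 1.57 toward n = 1.0: no phase shift.
At the lower boundary (n = 1.0 to n = 1.58) the reflected ray undergoes a half-wave phase shift.
Exactly one π shift → a net half-wave offset.
For strong reflection here: 2 n t = (m + ½) λ.
λ = 2 n t / (m + ½) = 2780 / (m + ½) nm.
m=3: 794 nm (IR); m=4: 618 nm (visible); m=5: 505 nm (visible); m=6: 428 nm (visible); m=7: 371 nm (UV).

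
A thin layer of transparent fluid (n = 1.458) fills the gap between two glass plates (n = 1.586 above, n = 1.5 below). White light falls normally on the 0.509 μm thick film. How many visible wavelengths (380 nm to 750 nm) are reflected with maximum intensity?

Top surface (1.586 → 1.458): reflection off a lower-index medium gives no phase shift.
At the lower boundary (n = 1.458 to n = 1.5) the reflected ray undergoes a half-wave phase shift.
Exactly one π shift → a net half-wave offset.
For strong reflection here: 2 n t = (m + ½) λ.
λ = 2 n t / (m + ½) = 1484 / (m + ½) nm.
m=1: 989 nm (IR); m=2: 594 nm (visible); m=3: 424 nm (visible); m=4: 330 nm (UV).

2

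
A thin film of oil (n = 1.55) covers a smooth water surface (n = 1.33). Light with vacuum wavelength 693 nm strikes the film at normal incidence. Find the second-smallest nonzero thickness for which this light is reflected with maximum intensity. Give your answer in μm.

Ray reflecting at the top interface goes from n = 1.0 toward n = 1.55: a half-wave phase shift.
Bottom surface (1.55 → 1.33): reflection off a lower-index medium gives no phase shift.
The two reflections differ by half a wavelength.
So the condition for constructive reflection is 2 n t = (m + ½) λ.
The second-smallest nonzero thickness corresponds to m = 1: t = (m + ½) λ / (2 n) = 1.50 × 693 / (2 × 1.55) = 335 nm.

0.335 μm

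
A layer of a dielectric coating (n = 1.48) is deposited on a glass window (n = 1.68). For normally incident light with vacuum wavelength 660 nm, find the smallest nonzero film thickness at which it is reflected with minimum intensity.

Ray reflecting at the top interface goes from n = 1.0 toward n = 1.48: a half-wave phase shift.
At the lower boundary (n = 1.48 to n = 1.68) the reflected ray undergoes a half-wave phase shift.
Zero or two π shifts → no net half-wave offset.
With no net inversion, destructive interference in reflection requires 2 n t = (m + ½) λ.
Minimum at m = 0: t = λ / (4 n) = 660 / (4 × 1.48) = 111 nm.

111 nm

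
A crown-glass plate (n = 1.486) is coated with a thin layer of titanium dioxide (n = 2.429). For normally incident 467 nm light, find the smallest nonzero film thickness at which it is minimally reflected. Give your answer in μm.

Ray reflecting at the top interface goes from n = 1.0 toward n = 2.429: a half-wave phase shift.
Bottom surface (2.429 → 1.486): reflection off a lower-index medium gives no phase shift.
Exactly one π shift → a net half-wave offset.
With one net inversion, destructive interference in reflection requires 2 n t = m λ.
Minimum nonzero at m = 1: t = λ / (2 n) = 467 / (2 × 2.429) = 96.1 nm.

0.0961 μm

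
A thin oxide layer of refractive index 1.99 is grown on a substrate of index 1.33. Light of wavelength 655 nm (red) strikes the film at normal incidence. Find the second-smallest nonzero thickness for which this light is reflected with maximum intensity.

Top surface (1.0 → 1.99): reflection off a higher-index medium gives a half-wave phase shift.
Ray reflecting at the bottom interface goes from n = 1.99 toward n = 1.33: no phase shift.
The two reflections differ by half a wavelength.
For strong reflection here: 2 n t = (m + ½) λ.
The second-smallest nonzero thickness corresponds to m = 1: t = (m + ½) λ / (2 n) = 1.50 × 655 / (2 × 1.99) = 247 nm.

247 nm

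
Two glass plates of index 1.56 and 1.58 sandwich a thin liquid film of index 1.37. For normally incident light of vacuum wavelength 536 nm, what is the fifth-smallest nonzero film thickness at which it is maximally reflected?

Ray reflecting at the top interface goes from n = 1.56 toward n = 1.37: no phase shift.
Bottom surface (1.37 → 1.58): reflection off a higher-index medium gives a half-wave phase shift.
Net: one phase inversion between the two reflected rays.
For bright reflection here: 2 n t = (m + ½) λ.
The fifth-smallest nonzero thickness corresponds to m = 4: t = (m + ½) λ / (2 n) = 4.50 × 536 / (2 × 1.37) = 880 nm.

880 nm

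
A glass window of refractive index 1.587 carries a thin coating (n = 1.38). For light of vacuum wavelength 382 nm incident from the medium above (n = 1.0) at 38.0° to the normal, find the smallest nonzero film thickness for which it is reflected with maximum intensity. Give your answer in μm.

Ray reflecting at the top interface goes from n = 1.0 toward n = 1.38: a half-wave phase shift.
Bottom surface (1.38 → 1.587): reflection off a higher-index medium gives a half-wave phase shift.
Net: no relative phase inversion (both shifts match).
For bright reflection here: 2 n t cos θ_r = m λ.
Snell's law: 1.0 sin 38.0° = 1.38 sin θ_r → sin θ_r = 0.446, cos θ_r = 0.895.
Minimum nonzero at m = 1: t = λ / (2 n cos θ_r) = 382 / (2 × 1.38 × 0.895) = 155 nm.

0.155 μm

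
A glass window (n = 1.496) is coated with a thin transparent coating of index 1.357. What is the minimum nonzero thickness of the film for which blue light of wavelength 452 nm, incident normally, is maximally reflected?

Top surface (1.0 → 1.357): reflection off a higher-index medium gives a half-wave phase shift.
Ray reflecting at the bottom interface goes from n = 1.357 toward n = 1.496: a half-wave phase shift.
The two reflections carry the same phase change, so no net offset.
For bright reflection here: 2 n t = m λ.
Minimum nonzero at m = 1: t = λ / (2 n) = 452 / (2 × 1.357) = 167 nm.

167 nm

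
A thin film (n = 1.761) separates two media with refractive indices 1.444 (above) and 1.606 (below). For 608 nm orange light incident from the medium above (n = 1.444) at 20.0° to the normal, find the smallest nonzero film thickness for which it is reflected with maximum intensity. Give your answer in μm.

At the upper boundary (n = 1.444 to n = 1.761) the reflected ray undergoes a half-wave phase shift.
Bottom surface (1.761 → 1.606): reflection off a lower-index medium gives no phase shift.
The two reflections differ by half a wavelength.
For maximum reflection here: 2 n t cos θ_r = (m + ½) λ.
Snell's law: 1.444 sin 20.0° = 1.761 sin θ_r → sin θ_r = 0.280, cos θ_r = 0.960.
Minimum at m = 0: t = λ / (4 n cos θ_r) = 608 / (4 × 1.761 × 0.960) = 89.9 nm.

0.0899 μm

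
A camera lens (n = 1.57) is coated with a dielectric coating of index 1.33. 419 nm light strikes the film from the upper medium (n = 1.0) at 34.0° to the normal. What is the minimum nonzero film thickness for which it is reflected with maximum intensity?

174 nm

At the upper boundary (n = 1.0 to n = 1.33) the reflected ray undergoes a half-wave phase shift.
Bottom surface (1.33 → 1.57): reflection off a higher-index medium gives a half-wave phase shift.
Net: no relative phase inversion (both shifts match).
For strong reflection here: 2 n t cos θ_r = m λ.
Snell's law: 1.0 sin 34.0° = 1.33 sin θ_r → sin θ_r = 0.420, cos θ_r = 0.907.
Minimum nonzero at m = 1: t = λ / (2 n cos θ_r) = 419 / (2 × 1.33 × 0.907) = 174 nm.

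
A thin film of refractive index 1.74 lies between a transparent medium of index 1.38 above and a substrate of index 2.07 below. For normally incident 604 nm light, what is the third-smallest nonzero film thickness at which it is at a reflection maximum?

At the upper boundary (n = 1.38 to n = 1.74) the reflected ray undergoes a half-wave phase shift.
At the lower boundary (n = 1.74 to n = 2.07) the reflected ray undergoes a half-wave phase shift.
The two reflections carry the same phase change, so no net offset.
For strong reflection here: 2 n t = m λ.
The third-smallest nonzero thickness corresponds to m = 3: t = m λ / (2 n) = 3.00 × 604 / (2 × 1.74) = 521 nm.

521 nm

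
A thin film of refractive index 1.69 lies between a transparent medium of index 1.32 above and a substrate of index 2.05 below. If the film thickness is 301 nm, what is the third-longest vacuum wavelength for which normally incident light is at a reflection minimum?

Top surface (1.32 → 1.69): reflection off a higher-index medium gives a half-wave phase shift.
At the lower boundary (n = 1.69 to n = 2.05) the reflected ray undergoes a half-wave phase shift.
Net: no relative phase inversion (both shifts match).
With no net inversion, destructive interference in reflection requires 2 n t = (m + ½) λ.
λ = 2 n t / (m + ½). The third-longest wavelength is m = 2: λ = 2 × 1.69 × 301 / 2.50 = 407 nm.

407 nm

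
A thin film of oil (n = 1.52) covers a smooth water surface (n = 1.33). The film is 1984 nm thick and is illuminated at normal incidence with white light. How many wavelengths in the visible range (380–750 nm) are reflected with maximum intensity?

8

Ray reflecting at the top interface goes from n = 1.0 toward n = 1.52: a half-wave phase shift.
Bottom surface (1.52 → 1.33): reflection off a lower-index medium gives no phase shift.
Exactly one π shift → a net half-wave offset.
So the condition for constructive reflection is 2 n t = (m + ½) λ.
λ = 2 n t / (m + ½) = 6031 / (m + ½) nm.
m=7: 804 nm (IR); m=8: 710 nm (visible); m=9: 635 nm (visible); m=10: 574 nm (visible); m=11: 524 nm (visible); m=12: 483 nm (visible); m=13: 447 nm (visible); m=14: 416 nm (visible); m=15: 389 nm (visible); m=16: 366 nm (UV).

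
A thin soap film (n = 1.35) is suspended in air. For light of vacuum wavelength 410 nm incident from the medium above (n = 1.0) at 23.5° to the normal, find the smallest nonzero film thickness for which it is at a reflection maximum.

Top surface (1.0 → 1.35): reflection off a higher-index medium gives a half-wave phase shift.
At the lower boundary (n = 1.35 to n = 1.0) the reflected ray undergoes no phase shift.
Exactly one π shift → a net half-wave offset.
For bright reflection here: 2 n t cos θ_r = (m + ½) λ.
Snell's law: 1.0 sin 23.5° = 1.35 sin θ_r → sin θ_r = 0.295, cos θ_r = 0.955.
Minimum at m = 0: t = λ / (4 n cos θ_r) = 410 / (4 × 1.35 × 0.955) = 79.5 nm.

79.5 nm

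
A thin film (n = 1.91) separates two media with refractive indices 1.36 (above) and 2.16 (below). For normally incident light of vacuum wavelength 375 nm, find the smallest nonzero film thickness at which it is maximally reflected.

Top surface (1.36 → 1.91): reflection off a higher-index medium gives a half-wave phase shift.
Bottom surface (1.91 → 2.16): reflection off a higher-index medium gives a half-wave phase shift.
Zero or two π shifts → no net half-wave offset.
For bright reflection here: 2 n t = m λ.
Minimum nonzero at m = 1: t = λ / (2 n) = 375 / (2 × 1.91) = 98.2 nm.

98.2 nm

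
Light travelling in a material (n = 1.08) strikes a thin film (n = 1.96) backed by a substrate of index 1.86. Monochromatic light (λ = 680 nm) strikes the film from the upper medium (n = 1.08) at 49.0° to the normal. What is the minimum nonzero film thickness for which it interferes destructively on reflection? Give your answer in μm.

0.191 μm

Ray reflecting at the top interface goes from n = 1.08 toward n = 1.96: a half-wave phase shift.
Ray reflecting at the bottom interface goes from n = 1.96 toward n = 1.86: no phase shift.
Net: one phase inversion between the two reflected rays.
With one net inversion, destructive interference in reflection requires 2 n t cos θ_r = m λ.
Snell's law: 1.08 sin 49.0° = 1.96 sin θ_r → sin θ_r = 0.416, cos θ_r = 0.909.
Minimum nonzero at m = 1: t = λ / (2 n cos θ_r) = 680 / (2 × 1.96 × 0.909) = 191 nm.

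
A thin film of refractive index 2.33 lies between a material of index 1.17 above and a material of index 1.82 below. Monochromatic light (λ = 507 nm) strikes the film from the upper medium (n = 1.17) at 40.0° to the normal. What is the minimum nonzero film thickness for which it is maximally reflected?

Ray reflecting at the top interface goes from n = 1.17 toward n = 2.33: a half-wave phase shift.
Bottom surface (2.33 → 1.82): reflection off a lower-index medium gives no phase shift.
The two reflections differ by half a wavelength.
For strong reflection here: 2 n t cos θ_r = (m + ½) λ.
Snell's law: 1.17 sin 40.0° = 2.33 sin θ_r → sin θ_r = 0.323, cos θ_r = 0.946.
Minimum at m = 0: t = λ / (4 n cos θ_r) = 507 / (4 × 2.33 × 0.946) = 57.5 nm.

57.5 nm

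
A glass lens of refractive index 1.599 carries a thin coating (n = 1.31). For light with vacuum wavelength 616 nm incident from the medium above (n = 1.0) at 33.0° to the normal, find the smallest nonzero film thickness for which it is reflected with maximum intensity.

At the upper boundary (n = 1.0 to n = 1.31) the reflected ray undergoes a half-wave phase shift.
At the lower boundary (n = 1.31 to n = 1.599) the reflected ray undergoes a half-wave phase shift.
The two reflections carry the same phase change, so no net offset.
For bright reflection here: 2 n t cos θ_r = m λ.
Snell's law: 1.0 sin 33.0° = 1.31 sin θ_r → sin θ_r = 0.416, cos θ_r = 0.909.
Minimum nonzero at m = 1: t = λ / (2 n cos θ_r) = 616 / (2 × 1.31 × 0.909) = 259 nm.

259 nm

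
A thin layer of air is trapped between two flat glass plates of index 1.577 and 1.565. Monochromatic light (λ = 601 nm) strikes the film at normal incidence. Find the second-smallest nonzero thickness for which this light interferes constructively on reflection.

Top surface (1.577 → 1.0): reflection off a lower-index medium gives no phase shift.
Ray reflecting at the bottom interface goes from n = 1.0 toward n = 1.565: a half-wave phase shift.
The two reflections differ by half a wavelength.
So the condition for constructive reflection is 2 n t = (m + ½) λ.
The second-smallest nonzero thickness corresponds to m = 1: t = (m + ½) λ / (2 n) = 1.50 × 601 / (2 × 1.0) = 451 nm.

451 nm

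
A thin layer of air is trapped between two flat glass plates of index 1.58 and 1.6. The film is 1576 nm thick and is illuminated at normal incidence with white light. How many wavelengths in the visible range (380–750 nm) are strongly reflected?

Top surface (1.58 → 1.0): reflection off a lower-index medium gives no phase shift.
Ray reflecting at the bottom interface goes from n = 1.0 toward n = 1.6: a half-wave phase shift.
The two reflections differ by half a wavelength.
So the condition for constructive reflection is 2 n t = (m + ½) λ.
λ = 2 n t / (m + ½) = 3152 / (m + ½) nm.
m=3: 901 nm (IR); m=4: 700 nm (visible); m=5: 573 nm (visible); m=6: 485 nm (visible); m=7: 420 nm (visible); m=8: 371 nm (UV).

4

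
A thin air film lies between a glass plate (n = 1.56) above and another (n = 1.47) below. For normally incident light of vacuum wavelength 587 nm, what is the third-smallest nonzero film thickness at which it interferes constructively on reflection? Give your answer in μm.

Top surface (1.56 → 1.0): reflection off a lower-index medium gives no phase shift.
At the lower boundary (n = 1.0 to n = 1.47) the reflected ray undergoes a half-wave phase shift.
The two reflections differ by half a wavelength.
With one net inversion, constructive interference in reflection requires 2 n t = (m + ½) λ.
The third-smallest nonzero thickness corresponds to m = 2: t = (m + ½) λ / (2 n) = 2.50 × 587 / (2 × 1.0) = 734 nm.

0.734 μm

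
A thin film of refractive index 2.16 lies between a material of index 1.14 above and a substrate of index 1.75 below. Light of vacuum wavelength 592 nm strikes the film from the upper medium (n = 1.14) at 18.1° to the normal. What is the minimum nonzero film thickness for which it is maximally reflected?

69.5 nm

Top surface (1.14 → 2.16): reflection off a higher-index medium gives a half-wave phase shift.
At the lower boundary (n = 2.16 to n = 1.75) the reflected ray undergoes no phase shift.
Exactly one π shift → a net half-wave offset.
For strong reflection here: 2 n t cos θ_r = (m + ½) λ.
Snell's law: 1.14 sin 18.1° = 2.16 sin θ_r → sin θ_r = 0.164, cos θ_r = 0.986.
Minimum at m = 0: t = λ / (4 n cos θ_r) = 592 / (4 × 2.16 × 0.986) = 69.5 nm.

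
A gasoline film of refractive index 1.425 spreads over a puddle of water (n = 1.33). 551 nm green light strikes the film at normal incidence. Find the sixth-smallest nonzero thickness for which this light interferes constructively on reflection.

Top surface (1.0 → 1.425): reflection off a higher-index medium gives a half-wave phase shift.
Bottom surface (1.425 → 1.33): reflection off a lower-index medium gives no phase shift.
Exactly one π shift → a net half-wave offset.
For bright reflection here: 2 n t = (m + ½) λ.
The sixth-smallest nonzero thickness corresponds to m = 5: t = (m + ½) λ / (2 n) = 5.50 × 551 / (2 × 1.425) = 1063 nm.

1063 nm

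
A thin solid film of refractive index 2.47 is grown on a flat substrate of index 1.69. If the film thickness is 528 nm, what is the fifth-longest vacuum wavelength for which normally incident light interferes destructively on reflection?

Top surface (1.0 → 2.47): reflection off a higher-index medium gives a half-wave phase shift.
Bottom surface (2.47 → 1.69): reflection off a lower-index medium gives no phase shift.
Net: one phase inversion between the two reflected rays.
For minimum reflection here: 2 n t = m λ.
λ = 2 n t / m. The fifth-longest wavelength is m = 5: λ = 2 × 2.47 × 528 / 5.00 = 522 nm.

522 nm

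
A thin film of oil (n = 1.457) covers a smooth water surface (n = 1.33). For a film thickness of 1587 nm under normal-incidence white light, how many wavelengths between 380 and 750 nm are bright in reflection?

6

Top surface (1.0 → 1.457): reflection off a higher-index medium gives a half-wave phase shift.
At the lower boundary (n = 1.457 to n = 1.33) the reflected ray undergoes no phase shift.
Net: one phase inversion between the two reflected rays.
With one net inversion, constructive interference in reflection requires 2 n t = (m + ½) λ.
λ = 2 n t / (m + ½) = 4625 / (m + ½) nm.
m=5: 841 nm (IR); m=6: 711 nm (visible); m=7: 617 nm (visible); m=8: 544 nm (visible); m=9: 487 nm (visible); m=10: 440 nm (visible); m=11: 402 nm (visible); m=12: 370 nm (UV).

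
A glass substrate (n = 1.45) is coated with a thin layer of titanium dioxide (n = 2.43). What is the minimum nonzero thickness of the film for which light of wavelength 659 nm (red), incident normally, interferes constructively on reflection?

At the upper boundary (n = 1.0 to n = 2.43) the reflected ray undergoes a half-wave phase shift.
Bottom surface (2.43 → 1.45): reflection off a lower-index medium gives no phase shift.
Net: one phase inversion between the two reflected rays.
So the condition for constructive reflection is 2 n t = (m + ½) λ.
Minimum at m = 0: t = λ / (4 n) = 659 / (4 × 2.43) = 67.8 nm.

67.8 nm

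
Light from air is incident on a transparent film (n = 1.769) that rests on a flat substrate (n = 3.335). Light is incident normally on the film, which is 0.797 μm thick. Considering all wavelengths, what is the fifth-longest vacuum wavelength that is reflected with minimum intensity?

627 nm

At the upper boundary (n = 1.0 to n = 1.769) the reflected ray undergoes a half-wave phase shift.
Bottom surface (1.769 → 3.335): reflection off a higher-index medium gives a half-wave phase shift.
Net: no relative phase inversion (both shifts match).
So the condition for destructive reflection is 2 n t = (m + ½) λ.
λ = 2 n t / (m + ½). The fifth-longest wavelength is m = 4: λ = 2 × 1.769 × 797 / 4.50 = 627 nm.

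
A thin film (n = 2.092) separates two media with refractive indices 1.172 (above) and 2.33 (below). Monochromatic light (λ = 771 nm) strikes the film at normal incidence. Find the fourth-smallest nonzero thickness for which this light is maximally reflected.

737 nm

At the upper boundary (n = 1.172 to n = 2.092) the reflected ray undergoes a half-wave phase shift.
Bottom surface (2.092 → 2.33): reflection off a higher-index medium gives a half-wave phase shift.
Zero or two π shifts → no net half-wave offset.
So the condition for constructive reflection is 2 n t = m λ.
The fourth-smallest nonzero thickness corresponds to m = 4: t = m λ / (2 n) = 4.00 × 771 / (2 × 2.092) = 737 nm.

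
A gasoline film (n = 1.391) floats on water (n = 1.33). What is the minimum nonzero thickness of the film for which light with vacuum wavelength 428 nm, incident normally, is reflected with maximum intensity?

76.9 nm

At the upper boundary (n = 1.0 to n = 1.391) the reflected ray undergoes a half-wave phase shift.
Bottom surface (1.391 → 1.33): reflection off a lower-index medium gives no phase shift.
The two reflections differ by half a wavelength.
For maximum reflection here: 2 n t = (m + ½) λ.
Minimum at m = 0: t = λ / (4 n) = 428 / (4 × 1.391) = 76.9 nm.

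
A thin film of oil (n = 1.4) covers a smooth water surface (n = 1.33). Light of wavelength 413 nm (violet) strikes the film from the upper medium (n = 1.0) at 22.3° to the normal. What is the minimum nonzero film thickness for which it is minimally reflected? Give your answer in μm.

Ray reflecting at the top interface goes from n = 1.0 toward n = 1.4: a half-wave phase shift.
At the lower boundary (n = 1.4 to n = 1.33) the reflected ray undergoes no phase shift.
Net: one phase inversion between the two reflected rays.
For weak reflection here: 2 n t cos θ_r = m λ.
Snell's law: 1.0 sin 22.3° = 1.4 sin θ_r → sin θ_r = 0.271, cos θ_r = 0.963.
Minimum nonzero at m = 1: t = λ / (2 n cos θ_r) = 413 / (2 × 1.4 × 0.963) = 153 nm.

0.153 μm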